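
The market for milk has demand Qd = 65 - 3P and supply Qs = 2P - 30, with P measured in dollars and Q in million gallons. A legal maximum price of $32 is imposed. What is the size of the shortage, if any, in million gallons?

Equilibrium: 65 - 3P = 2P - 30, so 95 = 5P and P* = 19, Q* = 8.
Since 32 is above P* = 19, the ceiling does not bind and the free-market outcome prevails.
Since the control does not bind, there is no shortage.

0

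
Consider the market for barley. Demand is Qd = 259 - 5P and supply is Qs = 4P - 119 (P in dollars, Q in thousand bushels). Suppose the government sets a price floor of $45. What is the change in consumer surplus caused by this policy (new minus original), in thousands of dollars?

Without the control the market clears where 259 - 5P = 4P - 119, i.e. P* = 42 and Q* = 49.
The floor of 45 is above the equilibrium price 42, so it binds.
At P = 45: Qd = 259 - 5·45 = 34 and Qs = 4·45 - 119 = 61.
Consumer surplus without the control is ½ · (51.8 - 42) · 49 = 240.1.
With the floor, consumers buy 34 units at 45, so CS = ½ · (51.8 - 45) · 34 = 115.6.
Change in consumer surplus = 115.6 - 240.1 = -124.5.

-124.5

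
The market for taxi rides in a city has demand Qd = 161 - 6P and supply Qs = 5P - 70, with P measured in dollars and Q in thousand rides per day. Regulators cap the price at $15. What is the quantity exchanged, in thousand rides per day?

5

In a free market, 161 - 6P = 5P - 70 gives the equilibrium P* = 21, Q* = 35.
The ceiling of 15 is below the equilibrium price 21, so it binds.
At P = 15: Qd = 161 - 6·15 = 71 and Qs = 5·15 - 70 = 5.
The quantity actually transacted is the short side, supply: 5.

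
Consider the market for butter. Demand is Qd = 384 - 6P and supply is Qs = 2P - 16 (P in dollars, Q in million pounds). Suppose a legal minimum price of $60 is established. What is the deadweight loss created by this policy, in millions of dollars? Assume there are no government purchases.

1200

In a free market, 384 - 6P = 2P - 16 gives the equilibrium P* = 50, Q* = 84.
Because the floor (60) lies above the market-clearing price, it is binding.
At P = 60: Qd = 384 - 6·60 = 24 and Qs = 2·60 - 16 = 104.
Quantity traded falls to 24. At Q = 24 the demand price is (384 - 24)/6 = 60 and the supply price is (16 + 24)/2 = 20.
Deadweight loss = ½ · (60 - 20) · (84 - 24) = ½ · 40 · 60 = 1200.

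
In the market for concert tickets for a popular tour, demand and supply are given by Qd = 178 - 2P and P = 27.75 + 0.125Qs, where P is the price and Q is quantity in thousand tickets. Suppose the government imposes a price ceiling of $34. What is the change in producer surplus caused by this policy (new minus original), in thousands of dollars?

Rearranging supply gives Qs = 8P - 222. Setting quantity demanded equal to quantity supplied, 178 - 2P = 8P - 222, gives P* = 40 and Q* = 98.
Because the ceiling (34) lies below the market-clearing price, it is binding.
At P = 34: Qd = 178 - 2·34 = 110 and Qs = 8·34 - 222 = 50.
Producer surplus without the control is ½ · (40 - 27.75) · 98 = 600.25.
With the ceiling, producers sell 50 units at 34, so PS = ½ · (34 - 27.75) · 50 = 156.25.
Change in producer surplus = 156.25 - 600.25 = -444.

-444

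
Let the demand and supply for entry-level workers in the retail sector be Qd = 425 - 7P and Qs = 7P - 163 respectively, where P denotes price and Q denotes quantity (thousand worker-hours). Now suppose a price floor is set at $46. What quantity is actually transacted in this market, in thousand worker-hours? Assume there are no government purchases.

Setting quantity demanded equal to quantity supplied, 425 - 7P = 7P - 163, gives P* = 42 and Q* = 131.
Since 46 > 42, the floor is binding.
At P = 46: Qd = 425 - 7·46 = 103 and Qs = 7·46 - 163 = 159.
The quantity actually transacted is the short side, demand: 103.

103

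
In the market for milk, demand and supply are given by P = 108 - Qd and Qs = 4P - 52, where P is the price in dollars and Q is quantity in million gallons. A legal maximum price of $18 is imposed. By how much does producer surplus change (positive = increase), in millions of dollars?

Rearranging demand gives Qd = 108 - P. Equilibrium: 108 - P = 4P - 52, so 160 = 5P and P* = 32, Q* = 76.
Since 18 < 32, the ceiling is binding.
At P = 18: Qd = 108 - 18 = 90 and Qs = 4·18 - 52 = 20.
Producer surplus without the control is ½ · (32 - 13) · 76 = 722.
With the ceiling, producers sell 20 units at 18, so PS = ½ · (18 - 13) · 20 = 50.
Change in producer surplus = 50 - 722 = -672.

-672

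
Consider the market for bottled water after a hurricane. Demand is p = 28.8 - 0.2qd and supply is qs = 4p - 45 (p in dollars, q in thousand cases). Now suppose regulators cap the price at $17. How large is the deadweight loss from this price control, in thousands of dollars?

57.6

Rearranging demand gives qd = 144 - 5p. Setting quantity demanded equal to quantity supplied, 144 - 5p = 4p - 45, gives p* = 21 and q* = 39.
The ceiling of 17 is below the equilibrium price 21, so it binds.
At p = 17: qd = 144 - 5·17 = 59 and qs = 4·17 - 45 = 23.
Quantity traded falls to 23. At q = 23 the demand price is (144 - 23)/5 = 24.2 and the supply price is (45 + 23)/4 = 17.
Deadweight loss = ½ · (24.2 - 17) · (39 - 23) = ½ · 7.2 · 16 = 57.6.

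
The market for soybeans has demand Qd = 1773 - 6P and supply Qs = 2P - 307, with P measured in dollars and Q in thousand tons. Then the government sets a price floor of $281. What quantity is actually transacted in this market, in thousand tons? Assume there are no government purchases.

87

In a free market, 1773 - 6P = 2P - 307 gives the equilibrium P* = 260, Q* = 213.
Since 281 > 260, the floor is binding.
At P = 281: Qd = 1773 - 6·281 = 87 and Qs = 2·281 - 307 = 255.
The quantity actually transacted is the short side, demand: 87.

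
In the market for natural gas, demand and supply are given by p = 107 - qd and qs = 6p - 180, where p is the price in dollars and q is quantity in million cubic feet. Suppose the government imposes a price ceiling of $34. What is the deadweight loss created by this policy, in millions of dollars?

1029

Rearranging demand gives qd = 107 - p. In a free market, 107 - p = 6p - 180 gives the equilibrium p* = 41, q* = 66.
The ceiling of 34 is below the equilibrium price 41, so it binds.
At p = 34: qd = 107 - 34 = 73 and qs = 6·34 - 180 = 24.
Quantity traded falls to 24. At q = 24 the demand price is 107 - 24 = 83 and the supply price is (180 + 24)/6 = 34.
Deadweight loss = ½ · (83 - 34) · (66 - 24) = ½ · 49 · 42 = 1029.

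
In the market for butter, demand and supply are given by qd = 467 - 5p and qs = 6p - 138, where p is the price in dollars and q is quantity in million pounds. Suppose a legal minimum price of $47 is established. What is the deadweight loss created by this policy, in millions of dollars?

Equilibrium: 467 - 5p = 6p - 138, so 605 = 11p and p* = 55, q* = 192.
Since 47 is below p* = 55, the floor does not bind and the free-market outcome prevails.
Since the control does not bind, no trades are prevented and deadweight loss is zero.

0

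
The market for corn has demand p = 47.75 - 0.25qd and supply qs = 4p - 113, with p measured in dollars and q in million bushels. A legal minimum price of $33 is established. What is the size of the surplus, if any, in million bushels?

Rearranging demand gives qd = 191 - 4p. In a free market, 191 - 4p = 4p - 113 gives the equilibrium p* = 38, q* = 39.
Since 33 is below p* = 38, the floor does not bind and the free-market outcome prevails.
Since the control does not bind, there is no surplus.

0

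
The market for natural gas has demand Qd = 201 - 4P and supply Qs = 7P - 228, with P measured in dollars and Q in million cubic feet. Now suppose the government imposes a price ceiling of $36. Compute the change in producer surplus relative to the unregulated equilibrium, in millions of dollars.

Setting quantity demanded equal to quantity supplied, 201 - 4P = 7P - 228, gives P* = 39 and Q* = 45.
The ceiling of 36 is below the equilibrium price 39, so it binds.
At P = 36: Qd = 201 - 4·36 = 57 and Qs = 7·36 - 228 = 24.
Producer surplus without the control is ½ · (39 - 228/7) · 45 = 2025/14.
With the ceiling, producers sell 24 units at 36, so PS = ½ · (36 - 228/7) · 24 = 288/7.
Change in producer surplus = 288/7 - 2025/14 = -103.5.

-103.5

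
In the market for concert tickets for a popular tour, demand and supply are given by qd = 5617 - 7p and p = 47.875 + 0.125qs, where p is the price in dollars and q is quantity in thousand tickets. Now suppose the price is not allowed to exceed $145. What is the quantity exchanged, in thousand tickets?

777

Rearranging supply gives qs = 8p - 383. Equilibrium: 5617 - 7p = 8p - 383, so 6000 = 15p and p* = 400, q* = 2817.
Because the ceiling (145) lies below the market-clearing price, it is binding.
At p = 145: qd = 5617 - 7·145 = 4602 and qs = 8·145 - 383 = 777.
The quantity actually transacted is the short side, supply: 777.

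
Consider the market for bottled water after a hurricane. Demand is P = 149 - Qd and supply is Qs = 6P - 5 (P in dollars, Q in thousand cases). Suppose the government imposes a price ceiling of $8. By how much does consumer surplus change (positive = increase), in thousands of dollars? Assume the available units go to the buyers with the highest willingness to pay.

Rearranging demand gives Qd = 149 - P. Equilibrium: 149 - P = 6P - 5, so 154 = 7P and P* = 22, Q* = 127.
Since 8 < 22, the ceiling is binding.
At P = 8: Qd = 149 - 8 = 141 and Qs = 6·8 - 5 = 43.
Consumer surplus without the control is ½ · (149 - 22) · 127 = 8064.5.
With the ceiling, 43 units are sold at 8 (assume they go to the highest-value buyers). The demand price at Q = 43 is 106, so CS = ½ · [(149 - 8) + (106 - 8)] · 43 = 5138.5.
Change in consumer surplus = 5138.5 - 8064.5 = -2926.

-2926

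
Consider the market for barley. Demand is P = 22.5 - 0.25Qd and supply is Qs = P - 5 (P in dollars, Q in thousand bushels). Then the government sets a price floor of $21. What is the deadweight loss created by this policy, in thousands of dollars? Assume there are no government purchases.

40

Rearranging demand gives Qd = 90 - 4P. Setting quantity demanded equal to quantity supplied, 90 - 4P = P - 5, gives P* = 19 and Q* = 14.
Since 21 > 19, the floor is binding.
At P = 21: Qd = 90 - 4·21 = 6 and Qs = 21 - 5 = 16.
Quantity traded falls to 6. At Q = 6 the demand price is (90 - 6)/4 = 21 and the supply price is 5 + 6 = 11.
Deadweight loss = ½ · (21 - 11) · (14 - 6) = ½ · 10 · 8 = 40.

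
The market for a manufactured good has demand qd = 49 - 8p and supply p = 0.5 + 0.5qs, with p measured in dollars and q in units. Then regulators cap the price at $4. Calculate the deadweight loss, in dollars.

1.25

Rearranging supply gives qs = 2p - 1. In a free market, 49 - 8p = 2p - 1 gives the equilibrium p* = 5, q* = 9.
Because the ceiling (4) lies below the market-clearing price, it is binding.
At p = 4: qd = 49 - 8·4 = 17 and qs = 2·4 - 1 = 7.
Quantity traded falls to 7. At q = 7 the demand price is (49 - 7)/8 = 5.25 and the supply price is (1 + 7)/2 = 4.
Deadweight loss = ½ · (5.25 - 4) · (9 - 7) = ½ · 1.25 · 2 = 1.25.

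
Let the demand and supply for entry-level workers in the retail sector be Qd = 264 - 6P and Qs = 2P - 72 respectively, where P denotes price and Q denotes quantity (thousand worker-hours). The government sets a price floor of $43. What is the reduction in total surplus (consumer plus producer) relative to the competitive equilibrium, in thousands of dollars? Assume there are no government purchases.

12

Setting quantity demanded equal to quantity supplied, 264 - 6P = 2P - 72, gives P* = 42 and Q* = 12.
The floor of 43 is above the equilibrium price 42, so it binds.
At P = 43: Qd = 264 - 6·43 = 6 and Qs = 2·43 - 72 = 14.
Quantity traded falls to 6. At Q = 6 the demand price is (264 - 6)/6 = 43 and the supply price is (72 + 6)/2 = 39.
Deadweight loss = ½ · (43 - 39) · (12 - 6) = ½ · 4 · 6 = 12.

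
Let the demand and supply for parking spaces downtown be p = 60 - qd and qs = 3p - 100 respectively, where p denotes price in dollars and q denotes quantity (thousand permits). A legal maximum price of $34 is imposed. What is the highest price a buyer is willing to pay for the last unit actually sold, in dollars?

58

Rearranging demand gives qd = 60 - p. Setting quantity demanded equal to quantity supplied, 60 - p = 3p - 100, gives p* = 40 and q* = 20.
Since 34 < 40, the ceiling is binding.
At p = 34: qd = 60 - 34 = 26 and qs = 3·34 - 100 = 2.
Only 2 units reach the market. On the demand curve, the marginal buyer's willingness to pay at q = 2 is (60 - 2) = 58.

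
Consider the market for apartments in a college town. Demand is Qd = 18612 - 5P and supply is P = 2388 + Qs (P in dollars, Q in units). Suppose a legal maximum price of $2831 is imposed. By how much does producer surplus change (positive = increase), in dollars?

-520147.5

Rearranging supply gives Qs = P - 2388. Equilibrium: 18612 - 5P = P - 2388, so 21000 = 6P and P* = 3500, Q* = 1112.
Because the ceiling (2831) lies below the market-clearing price, it is binding.
At P = 2831: Qd = 18612 - 5·2831 = 4457 and Qs = 2831 - 2388 = 443.
Producer surplus without the control is ½ · (3500 - 2388) · 1112 = 618272.
With the ceiling, producers sell 443 units at 2831, so PS = ½ · (2831 - 2388) · 443 = 98124.5.
Change in producer surplus = 98124.5 - 618272 = -520147.5.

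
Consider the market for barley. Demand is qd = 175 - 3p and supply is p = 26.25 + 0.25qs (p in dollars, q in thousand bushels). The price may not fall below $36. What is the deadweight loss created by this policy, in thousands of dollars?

0

Rearranging supply gives qs = 4p - 105. Without the control the market clears where 175 - 3p = 4p - 105, i.e. p* = 40 and q* = 55.
The floor of 36 is below the equilibrium price 40, so it is not binding; the market clears at p* = 40, q* = 55.
Since the control does not bind, no trades are prevented and deadweight loss is zero.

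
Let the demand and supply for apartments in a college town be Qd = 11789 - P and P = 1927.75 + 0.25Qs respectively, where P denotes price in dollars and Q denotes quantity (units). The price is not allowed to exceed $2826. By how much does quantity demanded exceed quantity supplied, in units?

Rearranging supply gives Qs = 4P - 7711. Without the control the market clears where 11789 - P = 4P - 7711, i.e. P* = 3900 and Q* = 7889.
Since 2826 < 3900, the ceiling is binding.
At P = 2826: Qd = 11789 - 2826 = 8963 and Qs = 4·2826 - 7711 = 3593.
Shortage = Qd - Qs = 8963 - 3593 = 5370.

5370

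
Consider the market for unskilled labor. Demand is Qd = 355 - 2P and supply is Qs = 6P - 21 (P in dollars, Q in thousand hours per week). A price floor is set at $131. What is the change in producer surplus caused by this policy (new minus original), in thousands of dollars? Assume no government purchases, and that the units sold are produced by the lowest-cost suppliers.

5460

Setting quantity demanded equal to quantity supplied, 355 - 2P = 6P - 21, gives P* = 47 and Q* = 261.
Since 131 > 47, the floor is binding.
At P = 131: Qd = 355 - 2·131 = 93 and Qs = 6·131 - 21 = 765.
Producer surplus without the control is ½ · (47 - 3.5) · 261 = 5676.75.
With the floor, 93 units are sold at 131. The supply price at Q = 93 is 19, so PS = ½ · [(131 - 3.5) + (131 - 19)] · 93 = 11136.75.
Change in producer surplus = 11136.75 - 5676.75 = 5460.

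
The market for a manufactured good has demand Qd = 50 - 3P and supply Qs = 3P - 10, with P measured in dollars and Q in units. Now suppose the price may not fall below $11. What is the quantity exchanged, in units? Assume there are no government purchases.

17

Equilibrium: 50 - 3P = 3P - 10, so 60 = 6P and P* = 10, Q* = 20.
Since 11 > 10, the floor is binding.
At P = 11: Qd = 50 - 3·11 = 17 and Qs = 3·11 - 10 = 23.
The quantity actually transacted is the short side, demand: 17.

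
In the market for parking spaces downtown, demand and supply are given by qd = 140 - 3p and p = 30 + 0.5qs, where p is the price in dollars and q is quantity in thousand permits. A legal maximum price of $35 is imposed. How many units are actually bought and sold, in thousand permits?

10

Rearranging supply gives qs = 2p - 60. Equilibrium: 140 - 3p = 2p - 60, so 200 = 5p and p* = 40, q* = 20.
Because the ceiling (35) lies below the market-clearing price, it is binding.
At p = 35: qd = 140 - 3·35 = 35 and qs = 2·35 - 60 = 10.
The quantity actually transacted is the short side, supply: 10.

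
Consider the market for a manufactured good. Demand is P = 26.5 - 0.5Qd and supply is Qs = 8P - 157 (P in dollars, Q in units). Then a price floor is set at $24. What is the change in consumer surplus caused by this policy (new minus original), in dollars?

Rearranging demand gives Qd = 53 - 2P. Without the control the market clears where 53 - 2P = 8P - 157, i.e. P* = 21 and Q* = 11.
Because the floor (24) lies above the market-clearing price, it is binding.
At P = 24: Qd = 53 - 2·24 = 5 and Qs = 8·24 - 157 = 35.
Consumer surplus without the control is ½ · (26.5 - 21) · 11 = 30.25.
With the floor, consumers buy 5 units at 24, so CS = ½ · (26.5 - 24) · 5 = 6.25.
Change in consumer surplus = 6.25 - 30.25 = -24.

-24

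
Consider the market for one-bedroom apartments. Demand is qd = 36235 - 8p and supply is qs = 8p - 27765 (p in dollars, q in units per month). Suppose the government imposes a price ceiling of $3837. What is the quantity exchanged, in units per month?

In a free market, 36235 - 8p = 8p - 27765 gives the equilibrium p* = 4000, q* = 4235.
The ceiling of 3837 is below the equilibrium price 4000, so it binds.
At p = 3837: qd = 36235 - 8·3837 = 5539 and qs = 8·3837 - 27765 = 2931.
The quantity actually transacted is the short side, supply: 2931.

2931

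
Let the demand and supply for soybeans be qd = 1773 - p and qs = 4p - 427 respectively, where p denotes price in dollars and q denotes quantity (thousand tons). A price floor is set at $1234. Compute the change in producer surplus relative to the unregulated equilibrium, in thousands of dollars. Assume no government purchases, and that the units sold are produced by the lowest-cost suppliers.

349161.5

Without the control the market clears where 1773 - p = 4p - 427, i.e. p* = 440 and q* = 1333.
Because the floor (1234) lies above the market-clearing price, it is binding.
At p = 1234: qd = 1773 - 1234 = 539 and qs = 4·1234 - 427 = 4509.
Producer surplus without the control is ½ · (440 - 106.75) · 1333 = 222111.125.
With the floor, 539 units are sold at 1234. The supply price at q = 539 is 241.5, so PS = ½ · [(1234 - 106.75) + (1234 - 241.5)] · 539 = 571272.625.
Change in producer surplus = 571272.625 - 222111.125 = 349161.5.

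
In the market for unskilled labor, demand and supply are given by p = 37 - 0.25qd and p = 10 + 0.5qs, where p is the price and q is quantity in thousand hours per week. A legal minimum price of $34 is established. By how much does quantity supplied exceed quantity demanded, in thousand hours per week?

Rearranging demand gives qd = 148 - 4p; rearranging supply gives qs = 2p - 20. In a free market, 148 - 4p = 2p - 20 gives the equilibrium p* = 28, q* = 36.
Because the floor (34) lies above the market-clearing price, it is binding.
At p = 34: qd = 148 - 4·34 = 12 and qs = 2·34 - 20 = 48.
Surplus = qs - qd = 48 - 12 = 36.

36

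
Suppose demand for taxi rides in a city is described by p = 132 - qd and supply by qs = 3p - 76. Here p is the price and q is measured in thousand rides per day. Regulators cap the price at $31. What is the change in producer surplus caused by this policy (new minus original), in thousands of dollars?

Rearranging demand gives qd = 132 - p. Equilibrium: 132 - p = 3p - 76, so 208 = 4p and p* = 52, q* = 80.
Because the ceiling (31) lies below the market-clearing price, it is binding.
At p = 31: qd = 132 - 31 = 101 and qs = 3·31 - 76 = 17.
Producer surplus without the control is ½ · (52 - 76/3) · 80 = 3200/3.
With the ceiling, producers sell 17 units at 31, so PS = ½ · (31 - 76/3) · 17 = 289/6.
Change in producer surplus = 289/6 - 3200/3 = -1018.5.

-1018.5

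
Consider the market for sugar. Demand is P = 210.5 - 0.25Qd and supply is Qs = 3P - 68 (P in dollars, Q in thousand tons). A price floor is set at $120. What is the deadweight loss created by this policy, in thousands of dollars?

0

Rearranging demand gives Qd = 842 - 4P. Setting quantity demanded equal to quantity supplied, 842 - 4P = 3P - 68, gives P* = 130 and Q* = 322.
The floor of 120 is below the equilibrium price 130, so it is not binding; the market clears at P* = 130, Q* = 322.
Since the control does not bind, no trades are prevented and deadweight loss is zero.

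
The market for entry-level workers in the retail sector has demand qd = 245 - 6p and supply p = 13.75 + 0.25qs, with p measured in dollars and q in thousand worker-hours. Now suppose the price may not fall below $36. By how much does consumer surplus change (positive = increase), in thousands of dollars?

-282

Rearranging supply gives qs = 4p - 55. In a free market, 245 - 6p = 4p - 55 gives the equilibrium p* = 30, q* = 65.
Because the floor (36) lies above the market-clearing price, it is binding.
At p = 36: qd = 245 - 6·36 = 29 and qs = 4·36 - 55 = 89.
Consumer surplus without the control is ½ · (245/6 - 30) · 65 = 4225/12.
With the floor, consumers buy 29 units at 36, so CS = ½ · (245/6 - 36) · 29 = 841/12.
Change in consumer surplus = 841/12 - 4225/12 = -282.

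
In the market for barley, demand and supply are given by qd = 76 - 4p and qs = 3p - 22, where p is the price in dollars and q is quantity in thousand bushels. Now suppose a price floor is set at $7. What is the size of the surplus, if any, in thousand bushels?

0

In a free market, 76 - 4p = 3p - 22 gives the equilibrium p* = 14, q* = 20.
Since 7 is below p* = 14, the floor does not bind and the free-market outcome prevails.
Since the control does not bind, there is no surplus.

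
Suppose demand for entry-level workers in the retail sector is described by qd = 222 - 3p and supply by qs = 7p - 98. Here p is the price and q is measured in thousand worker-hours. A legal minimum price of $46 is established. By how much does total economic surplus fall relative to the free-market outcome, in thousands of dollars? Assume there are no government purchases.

In a free market, 222 - 3p = 7p - 98 gives the equilibrium p* = 32, q* = 126.
Because the floor (46) lies above the market-clearing price, it is binding.
At p = 46: qd = 222 - 3·46 = 84 and qs = 7·46 - 98 = 224.
Quantity traded falls to 84. At q = 84 the demand price is (222 - 84)/3 = 46 and the supply price is (98 + 84)/7 = 26.
Deadweight loss = ½ · (46 - 26) · (126 - 84) = ½ · 20 · 42 = 420.

420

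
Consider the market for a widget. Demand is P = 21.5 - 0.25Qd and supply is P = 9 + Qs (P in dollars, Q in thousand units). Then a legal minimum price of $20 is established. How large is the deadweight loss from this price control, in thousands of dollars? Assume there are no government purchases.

10

Rearranging demand gives Qd = 86 - 4P; rearranging supply gives Qs = P - 9. Without the control the market clears where 86 - 4P = P - 9, i.e. P* = 19 and Q* = 10.
Because the floor (20) lies above the market-clearing price, it is binding.
At P = 20: Qd = 86 - 4·20 = 6 and Qs = 20 - 9 = 11.
Quantity traded falls to 6. At Q = 6 the demand price is (86 - 6)/4 = 20 and the supply price is 9 + 6 = 15.
Deadweight loss = ½ · (20 - 15) · (10 - 6) = ½ · 5 · 4 = 10.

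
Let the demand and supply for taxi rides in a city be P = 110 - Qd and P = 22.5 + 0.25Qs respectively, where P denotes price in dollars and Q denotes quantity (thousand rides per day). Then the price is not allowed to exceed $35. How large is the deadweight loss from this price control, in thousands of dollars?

250

Rearranging demand gives Qd = 110 - P; rearranging supply gives Qs = 4P - 90. Equilibrium: 110 - P = 4P - 90, so 200 = 5P and P* = 40, Q* = 70.
The ceiling of 35 is below the equilibrium price 40, so it binds.
At P = 35: Qd = 110 - 35 = 75 and Qs = 4·35 - 90 = 50.
Quantity traded falls to 50. At Q = 50 the demand price is 110 - 50 = 60 and the supply price is (90 + 50)/4 = 35.
Deadweight loss = ½ · (60 - 35) · (70 - 50) = ½ · 25 · 20 = 250.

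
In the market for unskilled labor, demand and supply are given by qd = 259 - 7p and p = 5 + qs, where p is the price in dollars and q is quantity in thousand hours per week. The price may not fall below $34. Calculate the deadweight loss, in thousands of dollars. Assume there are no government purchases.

Rearranging supply gives qs = p - 5. Without the control the market clears where 259 - 7p = p - 5, i.e. p* = 33 and q* = 28.
Because the floor (34) lies above the market-clearing price, it is binding.
At p = 34: qd = 259 - 7·34 = 21 and qs = 34 - 5 = 29.
Quantity traded falls to 21. At q = 21 the demand price is (259 - 21)/7 = 34 and the supply price is 5 + 21 = 26.
Deadweight loss = ½ · (34 - 26) · (28 - 21) = ½ · 8 · 7 = 28.

28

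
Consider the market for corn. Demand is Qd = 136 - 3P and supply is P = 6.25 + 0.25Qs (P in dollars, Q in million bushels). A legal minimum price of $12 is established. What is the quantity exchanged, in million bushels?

67

Rearranging supply gives Qs = 4P - 25. In a free market, 136 - 3P = 4P - 25 gives the equilibrium P* = 23, Q* = 67.
The floor of 12 is below the equilibrium price 23, so it is not binding; the market clears at P* = 23, Q* = 67.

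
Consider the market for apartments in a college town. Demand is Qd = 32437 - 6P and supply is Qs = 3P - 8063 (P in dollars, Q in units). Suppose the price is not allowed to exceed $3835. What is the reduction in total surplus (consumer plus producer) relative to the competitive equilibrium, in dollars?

995006.25

Equilibrium: 32437 - 6P = 3P - 8063, so 40500 = 9P and P* = 4500, Q* = 5437.
Because the ceiling (3835) lies below the market-clearing price, it is binding.
At P = 3835: Qd = 32437 - 6·3835 = 9427 and Qs = 3·3835 - 8063 = 3442.
Quantity traded falls to 3442. At Q = 3442 the demand price is (32437 - 3442)/6 = 4832.5 and the supply price is (8063 + 3442)/3 = 3835.
Deadweight loss = ½ · (4832.5 - 3835) · (5437 - 3442) = ½ · 997.5 · 1995 = 995006.25.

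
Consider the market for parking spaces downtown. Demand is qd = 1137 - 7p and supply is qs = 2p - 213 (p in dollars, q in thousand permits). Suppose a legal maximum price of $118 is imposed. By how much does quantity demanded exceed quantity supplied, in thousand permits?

288

Without the control the market clears where 1137 - 7p = 2p - 213, i.e. p* = 150 and q* = 87.
The ceiling of 118 is below the equilibrium price 150, so it binds.
At p = 118: qd = 1137 - 7·118 = 311 and qs = 2·118 - 213 = 23.
Shortage = qd - qs = 311 - 23 = 288.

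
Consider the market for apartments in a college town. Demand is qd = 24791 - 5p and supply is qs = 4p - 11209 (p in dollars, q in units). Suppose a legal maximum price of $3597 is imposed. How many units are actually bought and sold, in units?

In a free market, 24791 - 5p = 4p - 11209 gives the equilibrium p* = 4000, q* = 4791.
Because the ceiling (3597) lies below the market-clearing price, it is binding.
At p = 3597: qd = 24791 - 5·3597 = 6806 and qs = 4·3597 - 11209 = 3179.
The quantity actually transacted is the short side, supply: 3179.

3179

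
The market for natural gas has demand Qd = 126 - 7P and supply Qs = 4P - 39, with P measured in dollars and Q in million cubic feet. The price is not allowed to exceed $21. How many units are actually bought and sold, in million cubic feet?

21

Without the control the market clears where 126 - 7P = 4P - 39, i.e. P* = 15 and Q* = 21.
Since 21 is above P* = 15, the ceiling does not bind and the free-market outcome prevails.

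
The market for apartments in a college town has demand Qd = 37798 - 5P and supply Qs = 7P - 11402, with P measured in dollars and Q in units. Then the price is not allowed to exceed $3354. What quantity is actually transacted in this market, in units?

12076

Setting quantity demanded equal to quantity supplied, 37798 - 5P = 7P - 11402, gives P* = 4100 and Q* = 17298.
The ceiling of 3354 is below the equilibrium price 4100, so it binds.
At P = 3354: Qd = 37798 - 5·3354 = 21028 and Qs = 7·3354 - 11402 = 12076.
The quantity actually transacted is the short side, supply: 12076.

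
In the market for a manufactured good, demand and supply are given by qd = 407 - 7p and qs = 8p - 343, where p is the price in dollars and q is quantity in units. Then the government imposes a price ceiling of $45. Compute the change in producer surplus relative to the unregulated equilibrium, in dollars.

In a free market, 407 - 7p = 8p - 343 gives the equilibrium p* = 50, q* = 57.
The ceiling of 45 is below the equilibrium price 50, so it binds.
At p = 45: qd = 407 - 7·45 = 92 and qs = 8·45 - 343 = 17.
Producer surplus without the control is ½ · (50 - 42.875) · 57 = 203.0625.
With the ceiling, producers sell 17 units at 45, so PS = ½ · (45 - 42.875) · 17 = 18.0625.
Change in producer surplus = 18.0625 - 203.0625 = -185.

-185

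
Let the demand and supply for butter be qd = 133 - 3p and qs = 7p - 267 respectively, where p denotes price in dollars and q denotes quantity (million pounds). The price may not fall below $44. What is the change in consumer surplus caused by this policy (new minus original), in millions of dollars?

-28

Equilibrium: 133 - 3p = 7p - 267, so 400 = 10p and p* = 40, q* = 13.
The floor of 44 is above the equilibrium price 40, so it binds.
At p = 44: qd = 133 - 3·44 = 1 and qs = 7·44 - 267 = 41.
Consumer surplus without the control is ½ · (133/3 - 40) · 13 = 169/6.
With the floor, consumers buy 1 units at 44, so CS = ½ · (133/3 - 44) · 1 = 1/6.
Change in consumer surplus = 1/6 - 169/6 = -28.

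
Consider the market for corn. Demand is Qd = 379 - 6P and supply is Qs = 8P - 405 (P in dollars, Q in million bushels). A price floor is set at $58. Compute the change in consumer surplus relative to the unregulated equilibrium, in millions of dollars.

-74

Equilibrium: 379 - 6P = 8P - 405, so 784 = 14P and P* = 56, Q* = 43.
The floor of 58 is above the equilibrium price 56, so it binds.
At P = 58: Qd = 379 - 6·58 = 31 and Qs = 8·58 - 405 = 59.
Consumer surplus without the control is ½ · (379/6 - 56) · 43 = 1849/12.
With the floor, consumers buy 31 units at 58, so CS = ½ · (379/6 - 58) · 31 = 961/12.
Change in consumer surplus = 961/12 - 1849/12 = -74.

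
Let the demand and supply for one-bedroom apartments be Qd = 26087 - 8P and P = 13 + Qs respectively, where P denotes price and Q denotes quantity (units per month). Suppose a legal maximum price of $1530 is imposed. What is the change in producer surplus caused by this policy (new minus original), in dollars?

Rearranging supply gives Qs = P - 13. Equilibrium: 26087 - 8P = P - 13, so 26100 = 9P and P* = 2900, Q* = 2887.
Because the ceiling (1530) lies below the market-clearing price, it is binding.
At P = 1530: Qd = 26087 - 8·1530 = 13847 and Qs = 1530 - 13 = 1517.
Producer surplus without the control is ½ · (2900 - 13) · 2887 = 4167384.5.
With the ceiling, producers sell 1517 units at 1530, so PS = ½ · (1530 - 13) · 1517 = 1150644.5.
Change in producer surplus = 1150644.5 - 4167384.5 = -3016740.

-3016740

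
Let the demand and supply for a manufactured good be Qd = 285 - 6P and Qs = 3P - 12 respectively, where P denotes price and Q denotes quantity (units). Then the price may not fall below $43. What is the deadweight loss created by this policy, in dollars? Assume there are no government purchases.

900

Setting quantity demanded equal to quantity supplied, 285 - 6P = 3P - 12, gives P* = 33 and Q* = 87.
The floor of 43 is above the equilibrium price 33, so it binds.
At P = 43: Qd = 285 - 6·43 = 27 and Qs = 3·43 - 12 = 117.
Quantity traded falls to 27. At Q = 27 the demand price is (285 - 27)/6 = 43 and the supply price is (12 + 27)/3 = 13.
Deadweight loss = ½ · (43 - 13) · (87 - 27) = ½ · 30 · 60 = 900.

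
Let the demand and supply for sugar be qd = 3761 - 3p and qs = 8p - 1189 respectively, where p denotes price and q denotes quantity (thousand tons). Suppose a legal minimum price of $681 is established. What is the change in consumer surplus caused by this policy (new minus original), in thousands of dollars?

-476899.5

Setting quantity demanded equal to quantity supplied, 3761 - 3p = 8p - 1189, gives p* = 450 and q* = 2411.
Since 681 > 450, the floor is binding.
At p = 681: qd = 3761 - 3·681 = 1718 and qs = 8·681 - 1189 = 4259.
Consumer surplus without the control is ½ · (3761/3 - 450) · 2411 = 5812921/6.
With the floor, consumers buy 1718 units at 681, so CS = ½ · (3761/3 - 681) · 1718 = 1475762/3.
Change in consumer surplus = 1475762/3 - 5812921/6 = -476899.5.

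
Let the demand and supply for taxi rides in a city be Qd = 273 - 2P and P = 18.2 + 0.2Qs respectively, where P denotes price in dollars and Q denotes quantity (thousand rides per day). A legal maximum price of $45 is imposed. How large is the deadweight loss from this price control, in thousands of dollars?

428.75

Rearranging supply gives Qs = 5P - 91. Equilibrium: 273 - 2P = 5P - 91, so 364 = 7P and P* = 52, Q* = 169.
Because the ceiling (45) lies below the market-clearing price, it is binding.
At P = 45: Qd = 273 - 2·45 = 183 and Qs = 5·45 - 91 = 134.
Quantity traded falls to 134. At Q = 134 the demand price is (273 - 134)/2 = 69.5 and the supply price is (91 + 134)/5 = 45.
Deadweight loss = ½ · (69.5 - 45) · (169 - 134) = ½ · 24.5 · 35 = 428.75.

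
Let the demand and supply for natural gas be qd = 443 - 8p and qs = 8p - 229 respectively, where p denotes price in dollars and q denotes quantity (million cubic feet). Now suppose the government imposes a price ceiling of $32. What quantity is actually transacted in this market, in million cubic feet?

27

In a free market, 443 - 8p = 8p - 229 gives the equilibrium p* = 42, q* = 107.
Since 32 < 42, the ceiling is binding.
At p = 32: qd = 443 - 8·32 = 187 and qs = 8·32 - 229 = 27.
The quantity actually transacted is the short side, supply: 27.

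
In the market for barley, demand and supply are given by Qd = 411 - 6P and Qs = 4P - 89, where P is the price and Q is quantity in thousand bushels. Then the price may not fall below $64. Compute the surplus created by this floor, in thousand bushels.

140

In a free market, 411 - 6P = 4P - 89 gives the equilibrium P* = 50, Q* = 111.
Because the floor (64) lies above the market-clearing price, it is binding.
At P = 64: Qd = 411 - 6·64 = 27 and Qs = 4·64 - 89 = 167.
Surplus = Qs - Qd = 167 - 27 = 140.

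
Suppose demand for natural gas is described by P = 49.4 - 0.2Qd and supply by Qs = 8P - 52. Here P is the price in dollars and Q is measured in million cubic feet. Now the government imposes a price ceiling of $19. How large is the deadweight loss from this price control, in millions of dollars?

Rearranging demand gives Qd = 247 - 5P. In a free market, 247 - 5P = 8P - 52 gives the equilibrium P* = 23, Q* = 132.
Because the ceiling (19) lies below the market-clearing price, it is binding.
At P = 19: Qd = 247 - 5·19 = 152 and Qs = 8·19 - 52 = 100.
Quantity traded falls to 100. At Q = 100 the demand price is (247 - 100)/5 = 29.4 and the supply price is (52 + 100)/8 = 19.
Deadweight loss = ½ · (29.4 - 19) · (132 - 100) = ½ · 10.4 · 32 = 166.4.

166.4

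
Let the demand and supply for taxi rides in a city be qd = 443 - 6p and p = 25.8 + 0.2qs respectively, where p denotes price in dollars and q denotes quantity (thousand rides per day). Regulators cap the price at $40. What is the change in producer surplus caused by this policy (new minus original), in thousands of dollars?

Rearranging supply gives qs = 5p - 129. Without the control the market clears where 443 - 6p = 5p - 129, i.e. p* = 52 and q* = 131.
Since 40 < 52, the ceiling is binding.
At p = 40: qd = 443 - 6·40 = 203 and qs = 5·40 - 129 = 71.
Producer surplus without the control is ½ · (52 - 25.8) · 131 = 1716.1.
With the ceiling, producers sell 71 units at 40, so PS = ½ · (40 - 25.8) · 71 = 504.1.
Change in producer surplus = 504.1 - 1716.1 = -1212.

-1212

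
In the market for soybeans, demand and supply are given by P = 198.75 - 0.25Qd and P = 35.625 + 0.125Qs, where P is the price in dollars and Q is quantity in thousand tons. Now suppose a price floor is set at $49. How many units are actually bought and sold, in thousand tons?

435

Rearranging demand gives Qd = 795 - 4P; rearranging supply gives Qs = 8P - 285. Equilibrium: 795 - 4P = 8P - 285, so 1080 = 12P and P* = 90, Q* = 435.
Since 49 is below P* = 90, the floor does not bind and the free-market outcome prevails.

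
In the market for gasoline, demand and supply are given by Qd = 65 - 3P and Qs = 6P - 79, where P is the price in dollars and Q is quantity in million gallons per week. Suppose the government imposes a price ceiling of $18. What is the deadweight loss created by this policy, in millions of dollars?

Setting quantity demanded equal to quantity supplied, 65 - 3P = 6P - 79, gives P* = 16 and Q* = 17.
The ceiling of 18 is above the equilibrium price 16, so it is not binding; the market clears at P* = 16, Q* = 17.
Since the control does not bind, no trades are prevented and deadweight loss is zero.

0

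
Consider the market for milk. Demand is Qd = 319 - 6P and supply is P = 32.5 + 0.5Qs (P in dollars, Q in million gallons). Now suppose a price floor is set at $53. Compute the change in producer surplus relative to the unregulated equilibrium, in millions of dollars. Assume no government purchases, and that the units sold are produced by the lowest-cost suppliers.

Rearranging supply gives Qs = 2P - 65. Setting quantity demanded equal to quantity supplied, 319 - 6P = 2P - 65, gives P* = 48 and Q* = 31.
The floor of 53 is above the equilibrium price 48, so it binds.
At P = 53: Qd = 319 - 6·53 = 1 and Qs = 2·53 - 65 = 41.
Producer surplus without the control is ½ · (48 - 32.5) · 31 = 240.25.
With the floor, 1 units are sold at 53. The supply price at Q = 1 is 33, so PS = ½ · [(53 - 32.5) + (53 - 33)] · 1 = 20.25.
Change in producer surplus = 20.25 - 240.25 = -220.

-220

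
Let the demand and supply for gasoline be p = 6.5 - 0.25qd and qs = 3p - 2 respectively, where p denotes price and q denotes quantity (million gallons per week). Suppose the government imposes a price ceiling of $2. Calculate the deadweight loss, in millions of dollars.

Rearranging demand gives qd = 26 - 4p. Setting quantity demanded equal to quantity supplied, 26 - 4p = 3p - 2, gives p* = 4 and q* = 10.
Since 2 < 4, the ceiling is binding.
At p = 2: qd = 26 - 4·2 = 18 and qs = 3·2 - 2 = 4.
Quantity traded falls to 4. At q = 4 the demand price is (26 - 4)/4 = 5.5 and the supply price is (2 + 4)/3 = 2.
Deadweight loss = ½ · (5.5 - 2) · (10 - 4) = ½ · 3.5 · 6 = 10.5.

10.5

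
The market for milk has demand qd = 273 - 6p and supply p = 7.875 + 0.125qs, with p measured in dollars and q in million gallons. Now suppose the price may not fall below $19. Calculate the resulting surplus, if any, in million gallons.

Rearranging supply gives qs = 8p - 63. Equilibrium: 273 - 6p = 8p - 63, so 336 = 14p and p* = 24, q* = 129.
The floor of 19 is below the equilibrium price 24, so it is not binding; the market clears at p* = 24, q* = 129.
Since the control does not bind, there is no surplus.

0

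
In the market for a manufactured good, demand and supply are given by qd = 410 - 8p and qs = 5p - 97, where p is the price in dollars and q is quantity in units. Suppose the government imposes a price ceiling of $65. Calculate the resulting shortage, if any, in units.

Equilibrium: 410 - 8p = 5p - 97, so 507 = 13p and p* = 39, q* = 98.
The ceiling of 65 is above the equilibrium price 39, so it is not binding; the market clears at p* = 39, q* = 98.
Since the control does not bind, there is no shortage.

0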